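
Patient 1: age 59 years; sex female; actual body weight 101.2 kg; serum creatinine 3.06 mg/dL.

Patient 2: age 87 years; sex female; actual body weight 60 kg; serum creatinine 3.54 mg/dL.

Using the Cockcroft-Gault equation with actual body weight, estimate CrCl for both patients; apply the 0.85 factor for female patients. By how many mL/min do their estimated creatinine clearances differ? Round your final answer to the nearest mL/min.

21 mL/min

Patient 1: CrCl = (140 − 59) × 101.2 / (72 × 3.06) × 0.85 = 8197.2 / 220.32 × 0.85 ≈ 31.6 mL/min
Patient 2: CrCl = (140 − 87) × 60 / (72 × 3.54) × 0.85 = 3180.0 / 254.88 × 0.85 ≈ 10.6 mL/min
|31.6 − 10.6| = 21.0 mL/min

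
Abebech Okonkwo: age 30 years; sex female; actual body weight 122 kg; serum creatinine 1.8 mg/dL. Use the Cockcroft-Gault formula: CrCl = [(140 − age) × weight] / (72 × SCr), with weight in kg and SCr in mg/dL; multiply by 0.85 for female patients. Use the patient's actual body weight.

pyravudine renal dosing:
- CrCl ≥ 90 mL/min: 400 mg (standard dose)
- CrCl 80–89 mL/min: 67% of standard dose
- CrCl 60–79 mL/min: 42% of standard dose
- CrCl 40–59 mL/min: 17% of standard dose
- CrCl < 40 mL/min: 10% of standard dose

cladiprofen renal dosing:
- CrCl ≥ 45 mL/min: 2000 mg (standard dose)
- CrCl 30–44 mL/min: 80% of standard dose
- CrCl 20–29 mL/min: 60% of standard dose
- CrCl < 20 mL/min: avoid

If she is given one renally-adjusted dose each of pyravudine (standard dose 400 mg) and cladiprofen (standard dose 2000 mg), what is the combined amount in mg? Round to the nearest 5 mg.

CrCl = (140 − 30) × 122 / (72 × 1.8) × 0.85 = 13420.0 / 129.60 × 0.85 ≈ 88.0 mL/min
CrCl ≈ 88 mL/min.
pyravudine: 80–89 mL/min → 67% of 400 mg = 268 mg.
cladiprofen: ≥ 45 mL/min → 100% of 2000 mg = 2000 mg.
Total = 268 + 2000 = 2268 mg.

2270 mg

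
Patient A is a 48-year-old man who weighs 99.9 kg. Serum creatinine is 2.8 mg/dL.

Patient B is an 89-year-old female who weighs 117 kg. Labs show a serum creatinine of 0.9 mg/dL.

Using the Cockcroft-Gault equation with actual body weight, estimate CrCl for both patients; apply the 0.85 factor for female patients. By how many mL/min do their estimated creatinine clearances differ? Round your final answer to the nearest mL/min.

33 mL/min

Patient A: CrCl = (140 − 48) × 99.9 / (72 × 2.8) = 9190.8 / 201.60 ≈ 45.6 mL/min
Patient B: CrCl = (140 − 89) × 117 / (72 × 0.9) × 0.85 = 5967.0 / 64.80 × 0.85 ≈ 78.3 mL/min
|45.6 − 78.3| = 32.7 mL/min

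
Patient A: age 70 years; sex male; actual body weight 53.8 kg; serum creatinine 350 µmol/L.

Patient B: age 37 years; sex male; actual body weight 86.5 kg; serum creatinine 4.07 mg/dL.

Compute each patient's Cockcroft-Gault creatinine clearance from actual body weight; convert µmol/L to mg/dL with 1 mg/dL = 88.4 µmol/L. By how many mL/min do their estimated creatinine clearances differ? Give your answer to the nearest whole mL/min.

17 mL/min

Patient A: SCr = 350 / 88.4 = 3.959 mg/dL
Patient A: CrCl = (140 − 70) × 53.8 / (72 × 3.959) = 3766.0 / 285.05 ≈ 13.2 mL/min
Patient B: CrCl = (140 − 37) × 86.5 / (72 × 4.07) = 8909.5 / 293.04 ≈ 30.4 mL/min
|13.2 − 30.4| = 17.2 mL/min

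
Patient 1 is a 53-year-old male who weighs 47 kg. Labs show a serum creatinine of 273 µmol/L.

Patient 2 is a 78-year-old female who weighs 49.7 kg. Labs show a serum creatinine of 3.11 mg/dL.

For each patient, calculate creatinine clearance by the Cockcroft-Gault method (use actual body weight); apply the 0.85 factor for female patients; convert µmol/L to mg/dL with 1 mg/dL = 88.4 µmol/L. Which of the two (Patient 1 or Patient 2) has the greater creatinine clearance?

Patient 1

Patient 1: SCr = 273 / 88.4 = 3.088 mg/dL
Patient 1: CrCl = (140 − 53) × 47 / (72 × 3.088) = 4089.0 / 222.34 ≈ 18.4 mL/min
Patient 2: CrCl = (140 − 78) × 49.7 / (72 × 3.11) × 0.85 = 3081.4 / 223.92 × 0.85 ≈ 11.7 mL/min
18.4 vs 11.7 mL/min → Patient 1 is higher.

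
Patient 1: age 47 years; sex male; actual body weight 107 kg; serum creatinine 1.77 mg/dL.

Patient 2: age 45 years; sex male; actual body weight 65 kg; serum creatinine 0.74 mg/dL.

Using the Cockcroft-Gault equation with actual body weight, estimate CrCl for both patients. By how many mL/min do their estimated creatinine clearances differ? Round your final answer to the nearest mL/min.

38 mL/min

Patient 1: CrCl = (140 − 47) × 107 / (72 × 1.77) = 9951.0 / 127.44 ≈ 78.1 mL/min
Patient 2: CrCl = (140 − 45) × 65 / (72 × 0.74) = 6175.0 / 53.28 ≈ 115.9 mL/min
|78.1 − 115.9| = 37.8 mL/min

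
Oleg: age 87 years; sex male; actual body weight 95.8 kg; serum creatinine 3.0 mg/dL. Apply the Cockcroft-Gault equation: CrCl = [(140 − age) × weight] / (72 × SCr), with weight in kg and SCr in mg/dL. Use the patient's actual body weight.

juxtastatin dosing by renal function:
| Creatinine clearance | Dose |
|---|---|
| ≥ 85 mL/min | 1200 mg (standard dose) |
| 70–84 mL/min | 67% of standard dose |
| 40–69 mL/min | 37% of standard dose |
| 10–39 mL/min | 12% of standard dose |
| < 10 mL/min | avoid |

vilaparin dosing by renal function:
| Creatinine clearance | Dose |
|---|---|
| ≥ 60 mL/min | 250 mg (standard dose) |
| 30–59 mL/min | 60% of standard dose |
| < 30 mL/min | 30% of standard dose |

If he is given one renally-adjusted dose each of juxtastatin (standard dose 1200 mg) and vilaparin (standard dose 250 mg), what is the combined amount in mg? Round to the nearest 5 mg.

CrCl = (140 − 87) × 95.8 / (72 × 3) = 5077.4 / 216.00 ≈ 23.5 mL/min
CrCl ≈ 24 mL/min.
juxtastatin: 10–39 mL/min → 12% of 1200 mg = 144 mg.
vilaparin: < 30 mL/min → 30% of 250 mg = 75 mg.
Total = 144 + 75 = 219 mg.

220 mg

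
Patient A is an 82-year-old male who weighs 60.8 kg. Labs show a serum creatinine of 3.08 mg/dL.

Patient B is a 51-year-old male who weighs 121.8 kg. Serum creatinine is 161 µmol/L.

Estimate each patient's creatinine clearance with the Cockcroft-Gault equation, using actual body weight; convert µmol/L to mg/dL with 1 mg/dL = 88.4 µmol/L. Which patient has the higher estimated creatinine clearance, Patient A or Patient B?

Patient B

Patient A: CrCl = (140 − 82) × 60.8 / (72 × 3.08) = 3526.4 / 221.76 ≈ 15.9 mL/min
Patient B: SCr = 161 / 88.4 = 1.821 mg/dL
Patient B: CrCl = (140 − 51) × 121.8 / (72 × 1.821) = 10840.2 / 131.11 ≈ 82.7 mL/min
15.9 vs 82.7 mL/min → Patient B is higher.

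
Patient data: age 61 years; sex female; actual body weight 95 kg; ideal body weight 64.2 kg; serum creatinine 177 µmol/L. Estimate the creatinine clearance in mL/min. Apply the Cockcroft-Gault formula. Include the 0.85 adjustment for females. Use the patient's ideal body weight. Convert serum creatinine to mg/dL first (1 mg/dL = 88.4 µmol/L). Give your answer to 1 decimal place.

29.9 mL/min

SCr = 177 / 88.4 = 2.002 mg/dL
CrCl = (140 − 61) × 64.2 / (72 × 2.002) × 0.85 = 5071.8 / 144.14 × 0.85 ≈ 29.9 mL/min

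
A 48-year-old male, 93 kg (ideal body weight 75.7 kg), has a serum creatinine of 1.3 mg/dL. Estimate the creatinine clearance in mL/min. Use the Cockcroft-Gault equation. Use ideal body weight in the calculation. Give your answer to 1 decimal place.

74.4 mL/min

CrCl = (140 − 48) × 75.7 / (72 × 1.3) = 6964.4 / 93.60 ≈ 74.4 mL/min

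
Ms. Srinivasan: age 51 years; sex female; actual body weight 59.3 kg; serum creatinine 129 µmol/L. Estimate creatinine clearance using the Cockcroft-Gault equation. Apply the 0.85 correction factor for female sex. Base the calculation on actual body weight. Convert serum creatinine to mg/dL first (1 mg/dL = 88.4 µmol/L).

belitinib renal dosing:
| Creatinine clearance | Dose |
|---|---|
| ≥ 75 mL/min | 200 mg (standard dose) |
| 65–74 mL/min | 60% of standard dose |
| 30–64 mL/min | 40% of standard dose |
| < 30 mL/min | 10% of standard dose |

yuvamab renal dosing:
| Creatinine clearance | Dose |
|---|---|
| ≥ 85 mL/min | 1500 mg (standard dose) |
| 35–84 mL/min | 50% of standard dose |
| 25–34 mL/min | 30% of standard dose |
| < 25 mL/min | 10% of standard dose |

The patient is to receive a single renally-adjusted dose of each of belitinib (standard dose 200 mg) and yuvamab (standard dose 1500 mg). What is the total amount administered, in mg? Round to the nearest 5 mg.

830 mg

SCr = 129 / 88.4 = 1.459 mg/dL
CrCl = (140 − 51) × 59.3 / (72 × 1.459) × 0.85 = 5277.7 / 105.05 × 0.85 ≈ 42.7 mL/min
CrCl ≈ 43 mL/min.
belitinib: 30–64 mL/min → 40% of 200 mg = 80 mg.
yuvamab: 35–84 mL/min → 50% of 1500 mg = 750 mg.
Total = 80 + 750 = 830 mg.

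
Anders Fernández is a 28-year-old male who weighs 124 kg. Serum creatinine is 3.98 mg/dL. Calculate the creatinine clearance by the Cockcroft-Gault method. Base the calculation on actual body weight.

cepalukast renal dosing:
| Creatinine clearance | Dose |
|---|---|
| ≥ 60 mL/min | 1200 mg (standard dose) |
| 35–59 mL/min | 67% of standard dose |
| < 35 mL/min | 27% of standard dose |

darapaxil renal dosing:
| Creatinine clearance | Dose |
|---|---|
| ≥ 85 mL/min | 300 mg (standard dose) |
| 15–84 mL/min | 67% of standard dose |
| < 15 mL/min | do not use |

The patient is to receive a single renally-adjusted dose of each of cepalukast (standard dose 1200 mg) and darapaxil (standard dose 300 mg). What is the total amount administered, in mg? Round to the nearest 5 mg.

1005 mg

CrCl = (140 − 28) × 124 / (72 × 3.98) = 13888.0 / 286.56 ≈ 48.5 mL/min
CrCl ≈ 48 mL/min.
cepalukast: 35–59 mL/min → 67% of 1200 mg = 804 mg.
darapaxil: 15–84 mL/min → 67% of 300 mg = 201 mg.
Total = 804 + 201 = 1005 mg.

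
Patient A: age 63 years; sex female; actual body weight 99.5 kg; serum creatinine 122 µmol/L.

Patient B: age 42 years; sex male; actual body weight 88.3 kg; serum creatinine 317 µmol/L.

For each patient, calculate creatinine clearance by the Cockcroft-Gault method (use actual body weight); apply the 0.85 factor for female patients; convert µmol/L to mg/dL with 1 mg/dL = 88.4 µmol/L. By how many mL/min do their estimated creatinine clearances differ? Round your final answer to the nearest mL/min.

32 mL/min

Patient A: SCr = 122 / 88.4 = 1.38 mg/dL
Patient A: CrCl = (140 − 63) × 99.5 / (72 × 1.38) × 0.85 = 7661.5 / 99.36 × 0.85 ≈ 65.5 mL/min
Patient B: SCr = 317 / 88.4 = 3.586 mg/dL
Patient B: CrCl = (140 − 42) × 88.3 / (72 × 3.586) = 8653.4 / 258.19 ≈ 33.5 mL/min
|65.5 − 33.5| = 32.0 mL/min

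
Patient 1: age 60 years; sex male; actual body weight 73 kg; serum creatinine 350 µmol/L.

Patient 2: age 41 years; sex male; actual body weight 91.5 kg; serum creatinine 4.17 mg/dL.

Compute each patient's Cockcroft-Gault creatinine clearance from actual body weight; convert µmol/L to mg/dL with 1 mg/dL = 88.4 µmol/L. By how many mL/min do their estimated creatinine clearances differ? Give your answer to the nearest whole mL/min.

Patient 1: SCr = 350 / 88.4 = 3.959 mg/dL
Patient 1: CrCl = (140 − 60) × 73 / (72 × 3.959) = 5840.0 / 285.05 ≈ 20.5 mL/min
Patient 2: CrCl = (140 − 41) × 91.5 / (72 × 4.17) = 9058.5 / 300.24 ≈ 30.2 mL/min
|20.5 − 30.2| = 9.7 mL/min

10 mL/min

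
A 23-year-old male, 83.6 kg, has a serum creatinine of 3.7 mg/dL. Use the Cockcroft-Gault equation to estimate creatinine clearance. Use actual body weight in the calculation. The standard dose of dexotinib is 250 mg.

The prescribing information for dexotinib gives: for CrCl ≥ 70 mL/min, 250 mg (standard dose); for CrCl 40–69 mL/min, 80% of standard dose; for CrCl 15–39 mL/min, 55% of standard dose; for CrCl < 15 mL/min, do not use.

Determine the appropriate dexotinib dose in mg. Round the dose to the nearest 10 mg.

CrCl = (140 − 23) × 83.6 / (72 × 3.7) = 9781.2 / 266.40 ≈ 36.7 mL/min
CrCl ≈ 37 mL/min → bracket 15–39 mL/min.
55% of 250 mg = 137.5 mg → 140 mg

140 mg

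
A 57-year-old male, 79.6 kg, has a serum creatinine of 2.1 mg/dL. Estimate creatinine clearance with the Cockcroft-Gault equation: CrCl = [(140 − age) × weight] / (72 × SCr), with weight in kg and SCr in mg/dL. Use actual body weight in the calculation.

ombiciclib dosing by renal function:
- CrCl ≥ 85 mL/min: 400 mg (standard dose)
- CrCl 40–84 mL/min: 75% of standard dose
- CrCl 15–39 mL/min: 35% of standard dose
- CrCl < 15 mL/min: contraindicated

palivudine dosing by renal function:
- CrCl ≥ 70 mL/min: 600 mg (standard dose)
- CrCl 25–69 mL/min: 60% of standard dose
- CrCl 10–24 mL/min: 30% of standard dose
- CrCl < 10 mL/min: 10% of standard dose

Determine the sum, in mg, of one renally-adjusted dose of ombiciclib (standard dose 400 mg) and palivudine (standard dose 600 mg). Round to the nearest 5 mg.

CrCl = (140 − 57) × 79.6 / (72 × 2.1) = 6606.8 / 151.20 ≈ 43.7 mL/min
CrCl ≈ 44 mL/min.
ombiciclib: 40–84 mL/min → 75% of 400 mg = 300 mg.
palivudine: 25–69 mL/min → 60% of 600 mg = 360 mg.
Total = 300 + 360 = 660 mg.

660 mg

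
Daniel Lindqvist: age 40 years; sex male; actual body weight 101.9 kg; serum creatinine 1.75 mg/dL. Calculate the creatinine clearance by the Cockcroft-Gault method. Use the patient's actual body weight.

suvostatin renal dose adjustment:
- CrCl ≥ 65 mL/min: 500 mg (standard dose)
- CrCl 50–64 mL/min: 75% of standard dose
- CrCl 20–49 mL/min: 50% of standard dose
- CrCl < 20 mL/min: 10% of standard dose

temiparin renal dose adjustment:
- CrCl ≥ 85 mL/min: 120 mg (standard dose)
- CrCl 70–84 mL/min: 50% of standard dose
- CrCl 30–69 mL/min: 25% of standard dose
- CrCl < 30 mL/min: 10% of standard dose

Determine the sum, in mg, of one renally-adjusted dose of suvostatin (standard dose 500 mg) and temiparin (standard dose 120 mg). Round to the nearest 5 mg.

CrCl = (140 − 40) × 101.9 / (72 × 1.75) = 10190.0 / 126.00 ≈ 80.9 mL/min
CrCl ≈ 81 mL/min.
suvostatin: ≥ 65 mL/min → 100% of 500 mg = 500 mg.
temiparin: 70–84 mL/min → 50% of 120 mg = 60 mg.
Total = 500 + 60 = 560 mg.

560 mg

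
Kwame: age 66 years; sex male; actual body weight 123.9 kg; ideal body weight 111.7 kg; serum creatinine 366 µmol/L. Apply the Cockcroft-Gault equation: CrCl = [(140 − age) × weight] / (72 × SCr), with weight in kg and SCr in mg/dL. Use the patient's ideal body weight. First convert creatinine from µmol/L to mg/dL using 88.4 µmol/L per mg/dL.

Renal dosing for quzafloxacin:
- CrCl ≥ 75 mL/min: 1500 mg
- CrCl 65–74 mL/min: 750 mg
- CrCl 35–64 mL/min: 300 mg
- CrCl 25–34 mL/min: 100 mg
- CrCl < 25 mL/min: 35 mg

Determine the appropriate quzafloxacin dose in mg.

SCr = 366 / 88.4 = 4.14 mg/dL
CrCl = (140 − 66) × 111.7 / (72 × 4.14) = 8265.8 / 298.08 ≈ 27.7 mL/min
CrCl ≈ 28 mL/min → bracket 25–34 mL/min.
Dose for this bracket: 100 mg.

100 mg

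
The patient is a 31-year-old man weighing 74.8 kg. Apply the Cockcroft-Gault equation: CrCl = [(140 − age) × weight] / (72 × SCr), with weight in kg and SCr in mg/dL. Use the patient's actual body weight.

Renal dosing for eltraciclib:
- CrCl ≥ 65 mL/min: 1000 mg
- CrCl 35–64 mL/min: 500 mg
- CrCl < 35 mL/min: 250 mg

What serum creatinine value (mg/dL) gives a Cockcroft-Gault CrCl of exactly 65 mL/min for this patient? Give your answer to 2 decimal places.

Standard dose requires CrCl ≥ 65 mL/min.
Set (140 − 31) × 74.8 / (72 × SCr) = 65
SCr = (140 − 31) × 74.8 / (72 × 65) = 1.742 mg/dL

1.74 mg/dL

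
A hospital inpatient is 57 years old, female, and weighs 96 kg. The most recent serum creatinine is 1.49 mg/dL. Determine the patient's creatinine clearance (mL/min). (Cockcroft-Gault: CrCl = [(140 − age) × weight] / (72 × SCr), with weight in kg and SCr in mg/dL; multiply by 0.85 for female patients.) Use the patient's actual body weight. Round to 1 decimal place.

CrCl = (140 − 57) × 96 / (72 × 1.49) × 0.85 = 7968.0 / 107.28 × 0.85 ≈ 63.1 mL/min

63.1 mL/min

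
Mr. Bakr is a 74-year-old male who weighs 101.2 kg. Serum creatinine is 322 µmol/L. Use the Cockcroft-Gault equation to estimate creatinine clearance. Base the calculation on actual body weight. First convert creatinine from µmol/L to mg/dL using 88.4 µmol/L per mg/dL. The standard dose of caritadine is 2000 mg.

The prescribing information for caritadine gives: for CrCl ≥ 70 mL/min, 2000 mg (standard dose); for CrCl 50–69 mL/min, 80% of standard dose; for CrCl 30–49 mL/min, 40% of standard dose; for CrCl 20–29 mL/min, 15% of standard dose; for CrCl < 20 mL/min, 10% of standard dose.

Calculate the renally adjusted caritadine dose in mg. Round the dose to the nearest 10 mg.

300 mg

SCr = 322 / 88.4 = 3.643 mg/dL
CrCl = (140 − 74) × 101.2 / (72 × 3.643) = 6679.2 / 262.30 ≈ 25.5 mL/min
CrCl ≈ 25 mL/min → bracket 20–29 mL/min.
15% of 2000 mg = 300 mg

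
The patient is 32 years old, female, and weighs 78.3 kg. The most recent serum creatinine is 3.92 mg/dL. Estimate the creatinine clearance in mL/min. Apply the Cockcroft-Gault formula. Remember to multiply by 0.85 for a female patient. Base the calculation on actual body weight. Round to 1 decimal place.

CrCl = (140 − 32) × 78.3 / (72 × 3.92) × 0.85 = 8456.4 / 282.24 × 0.85 ≈ 25.5 mL/min

25.5 mL/min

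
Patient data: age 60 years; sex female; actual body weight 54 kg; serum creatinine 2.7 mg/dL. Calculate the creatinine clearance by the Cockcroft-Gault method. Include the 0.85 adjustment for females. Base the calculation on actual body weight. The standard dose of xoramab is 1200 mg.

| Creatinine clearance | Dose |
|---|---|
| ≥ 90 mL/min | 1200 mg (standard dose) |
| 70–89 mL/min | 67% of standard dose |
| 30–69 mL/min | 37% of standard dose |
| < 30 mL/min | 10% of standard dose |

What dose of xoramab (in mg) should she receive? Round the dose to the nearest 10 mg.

CrCl = (140 − 60) × 54 / (72 × 2.7) × 0.85 = 4320.0 / 194.40 × 0.85 ≈ 18.9 mL/min
CrCl ≈ 19 mL/min → bracket < 30 mL/min.
10% of 1200 mg = 120 mg

120 mg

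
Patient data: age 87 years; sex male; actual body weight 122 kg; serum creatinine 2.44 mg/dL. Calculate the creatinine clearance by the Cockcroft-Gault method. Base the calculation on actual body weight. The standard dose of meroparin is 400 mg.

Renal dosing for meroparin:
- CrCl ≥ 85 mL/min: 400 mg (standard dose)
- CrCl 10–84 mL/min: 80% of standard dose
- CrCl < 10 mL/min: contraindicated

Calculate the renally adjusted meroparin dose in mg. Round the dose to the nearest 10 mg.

320 mg

CrCl = (140 − 87) × 122 / (72 × 2.44) = 6466.0 / 175.68 ≈ 36.8 mL/min
CrCl ≈ 37 mL/min → bracket 10–84 mL/min.
80% of 400 mg = 320 mg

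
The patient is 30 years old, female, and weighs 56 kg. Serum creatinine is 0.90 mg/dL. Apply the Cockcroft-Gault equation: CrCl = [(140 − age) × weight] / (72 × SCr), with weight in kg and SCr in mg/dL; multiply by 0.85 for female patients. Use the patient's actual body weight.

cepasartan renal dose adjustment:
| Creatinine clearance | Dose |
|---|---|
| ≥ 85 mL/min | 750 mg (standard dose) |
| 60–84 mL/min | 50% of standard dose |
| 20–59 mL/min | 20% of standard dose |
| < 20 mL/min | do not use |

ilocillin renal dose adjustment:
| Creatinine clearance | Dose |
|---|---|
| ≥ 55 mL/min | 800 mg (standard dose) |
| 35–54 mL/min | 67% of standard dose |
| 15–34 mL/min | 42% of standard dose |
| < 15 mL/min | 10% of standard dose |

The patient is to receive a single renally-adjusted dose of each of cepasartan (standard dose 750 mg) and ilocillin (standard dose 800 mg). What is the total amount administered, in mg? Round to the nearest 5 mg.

CrCl = (140 − 30) × 56 / (72 × 0.9) × 0.85 = 6160.0 / 64.80 × 0.85 ≈ 80.8 mL/min
CrCl ≈ 81 mL/min.
cepasartan: 60–84 mL/min → 50% of 750 mg = 375 mg.
ilocillin: ≥ 55 mL/min → 100% of 800 mg = 800 mg.
Total = 375 + 800 = 1175 mg.

1175 mg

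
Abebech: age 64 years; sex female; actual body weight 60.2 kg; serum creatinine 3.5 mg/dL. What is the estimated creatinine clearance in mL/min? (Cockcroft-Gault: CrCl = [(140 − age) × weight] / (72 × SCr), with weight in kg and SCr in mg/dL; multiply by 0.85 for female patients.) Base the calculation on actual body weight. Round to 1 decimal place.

15.4 mL/min

CrCl = (140 − 64) × 60.2 / (72 × 3.5) × 0.85 = 4575.2 / 252.00 × 0.85 ≈ 15.4 mL/min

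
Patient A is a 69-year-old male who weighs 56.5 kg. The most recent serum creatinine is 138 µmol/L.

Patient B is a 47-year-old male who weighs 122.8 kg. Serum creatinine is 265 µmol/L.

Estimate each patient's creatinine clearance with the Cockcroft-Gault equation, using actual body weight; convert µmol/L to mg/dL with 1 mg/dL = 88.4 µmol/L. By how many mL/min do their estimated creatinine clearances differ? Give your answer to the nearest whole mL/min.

17 mL/min

Patient A: SCr = 138 / 88.4 = 1.561 mg/dL
Patient A: CrCl = (140 − 69) × 56.5 / (72 × 1.561) = 4011.5 / 112.39 ≈ 35.7 mL/min
Patient B: SCr = 265 / 88.4 = 2.998 mg/dL
Patient B: CrCl = (140 − 47) × 122.8 / (72 × 2.998) = 11420.4 / 215.86 ≈ 52.9 mL/min
|35.7 − 52.9| = 17.2 mL/min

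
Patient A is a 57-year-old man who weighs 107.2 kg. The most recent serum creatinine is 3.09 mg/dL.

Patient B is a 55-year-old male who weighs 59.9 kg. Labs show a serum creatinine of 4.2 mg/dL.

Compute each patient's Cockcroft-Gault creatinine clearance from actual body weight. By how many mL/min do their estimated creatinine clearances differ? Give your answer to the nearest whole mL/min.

Patient A: CrCl = (140 − 57) × 107.2 / (72 × 3.09) = 8897.6 / 222.48 ≈ 40.0 mL/min
Patient B: CrCl = (140 − 55) × 59.9 / (72 × 4.2) = 5091.5 / 302.40 ≈ 16.8 mL/min
|40.0 − 16.8| = 23.2 mL/min

23 mL/min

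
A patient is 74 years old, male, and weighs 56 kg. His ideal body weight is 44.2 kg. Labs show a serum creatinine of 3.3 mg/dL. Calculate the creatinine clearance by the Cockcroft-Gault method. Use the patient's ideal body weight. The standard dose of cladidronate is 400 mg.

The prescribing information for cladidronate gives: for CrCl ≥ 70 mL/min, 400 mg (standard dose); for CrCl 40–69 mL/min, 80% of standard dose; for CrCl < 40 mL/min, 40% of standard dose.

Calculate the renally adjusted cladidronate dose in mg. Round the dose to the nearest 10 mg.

160 mg

CrCl = (140 − 74) × 44.2 / (72 × 3.3) = 2917.2 / 237.60 ≈ 12.3 mL/min
CrCl ≈ 12 mL/min → bracket < 40 mL/min.
40% of 400 mg = 160 mg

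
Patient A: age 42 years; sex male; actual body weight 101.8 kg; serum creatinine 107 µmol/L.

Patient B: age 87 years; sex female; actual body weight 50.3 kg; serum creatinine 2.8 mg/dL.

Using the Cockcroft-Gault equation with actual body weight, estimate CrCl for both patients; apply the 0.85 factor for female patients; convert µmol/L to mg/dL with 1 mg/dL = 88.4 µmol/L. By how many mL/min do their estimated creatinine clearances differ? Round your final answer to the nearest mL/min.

Patient A: SCr = 107 / 88.4 = 1.21 mg/dL
Patient A: CrCl = (140 − 42) × 101.8 / (72 × 1.21) = 9976.4 / 87.12 ≈ 114.5 mL/min
Patient B: CrCl = (140 − 87) × 50.3 / (72 × 2.8) × 0.85 = 2665.9 / 201.60 × 0.85 ≈ 11.2 mL/min
|114.5 − 11.2| = 103.3 mL/min

103 mL/min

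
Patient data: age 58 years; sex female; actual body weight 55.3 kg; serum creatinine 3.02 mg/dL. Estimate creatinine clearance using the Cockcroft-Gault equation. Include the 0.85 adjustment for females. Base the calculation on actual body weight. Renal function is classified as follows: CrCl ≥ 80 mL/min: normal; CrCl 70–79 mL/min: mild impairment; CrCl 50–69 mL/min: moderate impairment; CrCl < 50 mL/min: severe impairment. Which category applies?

CrCl = (140 − 58) × 55.3 / (72 × 3.02) × 0.85 = 4534.6 / 217.44 × 0.85 ≈ 17.7 mL/min
18 mL/min falls in the 'severe impairment' range.

severe impairment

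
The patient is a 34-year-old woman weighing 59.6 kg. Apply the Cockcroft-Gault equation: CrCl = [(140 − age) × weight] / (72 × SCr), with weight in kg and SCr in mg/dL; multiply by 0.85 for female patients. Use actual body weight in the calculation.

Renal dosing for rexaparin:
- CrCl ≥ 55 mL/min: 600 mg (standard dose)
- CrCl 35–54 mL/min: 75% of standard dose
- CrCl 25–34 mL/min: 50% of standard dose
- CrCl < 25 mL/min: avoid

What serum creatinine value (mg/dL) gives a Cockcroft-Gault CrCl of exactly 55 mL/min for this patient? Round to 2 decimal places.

Standard dose requires CrCl ≥ 55 mL/min.
Set (140 − 34) × 59.6 × 0.85 / (72 × SCr) = 55
SCr = (140 − 34) × 59.6 × 0.85 / (72 × 55) = 1.356 mg/dL

1.36 mg/dL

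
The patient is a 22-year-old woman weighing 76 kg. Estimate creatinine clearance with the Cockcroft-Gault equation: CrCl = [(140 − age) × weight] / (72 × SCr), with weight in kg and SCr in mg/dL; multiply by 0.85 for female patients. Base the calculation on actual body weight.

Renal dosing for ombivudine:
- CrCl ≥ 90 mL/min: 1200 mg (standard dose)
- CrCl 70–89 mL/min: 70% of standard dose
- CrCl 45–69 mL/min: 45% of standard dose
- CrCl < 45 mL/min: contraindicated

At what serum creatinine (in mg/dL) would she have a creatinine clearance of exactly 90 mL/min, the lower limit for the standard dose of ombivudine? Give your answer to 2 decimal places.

Standard dose requires CrCl ≥ 90 mL/min.
Set (140 − 22) × 76 × 0.85 / (72 × SCr) = 90
SCr = (140 − 22) × 76 × 0.85 / (72 × 90) = 1.176 mg/dL

1.18 mg/dL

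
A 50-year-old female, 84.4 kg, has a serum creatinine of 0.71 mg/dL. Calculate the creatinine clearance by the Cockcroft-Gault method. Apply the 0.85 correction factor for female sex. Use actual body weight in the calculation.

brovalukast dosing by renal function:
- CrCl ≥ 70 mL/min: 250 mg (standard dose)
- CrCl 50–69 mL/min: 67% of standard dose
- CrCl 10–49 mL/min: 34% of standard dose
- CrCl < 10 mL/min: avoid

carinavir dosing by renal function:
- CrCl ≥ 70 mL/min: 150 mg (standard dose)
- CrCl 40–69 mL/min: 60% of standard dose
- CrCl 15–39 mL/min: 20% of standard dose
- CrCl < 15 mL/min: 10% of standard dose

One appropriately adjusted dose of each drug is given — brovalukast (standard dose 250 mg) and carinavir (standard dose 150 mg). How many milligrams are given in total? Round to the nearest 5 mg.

CrCl = (140 − 50) × 84.4 / (72 × 0.71) × 0.85 = 7596.0 / 51.12 × 0.85 ≈ 126.3 mL/min
CrCl ≈ 126 mL/min.
brovalukast: ≥ 70 mL/min → 100% of 250 mg = 250 mg.
carinavir: ≥ 70 mL/min → 100% of 150 mg = 150 mg.
Total = 250 + 150 = 400 mg.

400 mg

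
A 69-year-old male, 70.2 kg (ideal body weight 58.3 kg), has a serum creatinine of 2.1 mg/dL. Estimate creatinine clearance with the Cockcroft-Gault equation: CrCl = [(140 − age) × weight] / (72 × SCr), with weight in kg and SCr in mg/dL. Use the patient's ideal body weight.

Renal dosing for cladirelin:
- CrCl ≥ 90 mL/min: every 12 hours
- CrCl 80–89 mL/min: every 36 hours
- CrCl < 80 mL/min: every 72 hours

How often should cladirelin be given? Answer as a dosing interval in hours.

CrCl = (140 − 69) × 58.3 / (72 × 2.1) = 4139.3 / 151.20 ≈ 27.4 mL/min
CrCl ≈ 27 mL/min → bracket < 80 mL/min → every 72 hours.

every 72 hours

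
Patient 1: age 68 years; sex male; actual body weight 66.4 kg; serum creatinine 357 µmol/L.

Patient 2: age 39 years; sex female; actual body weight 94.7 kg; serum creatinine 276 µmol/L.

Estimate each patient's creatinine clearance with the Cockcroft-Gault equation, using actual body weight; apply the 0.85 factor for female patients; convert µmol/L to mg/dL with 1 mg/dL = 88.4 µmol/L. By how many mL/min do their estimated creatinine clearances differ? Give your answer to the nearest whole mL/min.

Patient 1: SCr = 357 / 88.4 = 4.038 mg/dL
Patient 1: CrCl = (140 − 68) × 66.4 / (72 × 4.038) = 4780.8 / 290.74 ≈ 16.4 mL/min
Patient 2: SCr = 276 / 88.4 = 3.122 mg/dL
Patient 2: CrCl = (140 − 39) × 94.7 / (72 × 3.122) × 0.85 = 9564.7 / 224.78 × 0.85 ≈ 36.2 mL/min
|16.4 − 36.2| = 19.8 mL/min

20 mL/min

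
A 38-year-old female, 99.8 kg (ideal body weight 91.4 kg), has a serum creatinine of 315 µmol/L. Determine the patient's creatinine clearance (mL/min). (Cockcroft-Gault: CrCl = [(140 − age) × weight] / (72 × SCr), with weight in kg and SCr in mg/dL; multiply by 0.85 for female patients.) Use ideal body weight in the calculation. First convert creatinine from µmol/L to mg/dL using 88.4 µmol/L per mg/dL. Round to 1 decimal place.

SCr = 315 / 88.4 = 3.563 mg/dL
CrCl = (140 − 38) × 91.4 / (72 × 3.563) × 0.85 = 9322.8 / 256.54 × 0.85 ≈ 30.9 mL/min

30.9 mL/min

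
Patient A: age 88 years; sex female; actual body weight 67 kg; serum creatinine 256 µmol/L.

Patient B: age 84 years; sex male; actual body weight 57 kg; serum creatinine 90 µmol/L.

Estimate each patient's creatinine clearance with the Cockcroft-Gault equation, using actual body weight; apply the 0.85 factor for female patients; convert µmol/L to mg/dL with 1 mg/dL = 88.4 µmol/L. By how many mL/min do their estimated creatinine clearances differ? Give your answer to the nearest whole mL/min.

Patient A: SCr = 256 / 88.4 = 2.896 mg/dL
Patient A: CrCl = (140 − 88) × 67 / (72 × 2.896) × 0.85 = 3484.0 / 208.51 × 0.85 ≈ 14.2 mL/min
Patient B: SCr = 90 / 88.4 = 1.018 mg/dL
Patient B: CrCl = (140 − 84) × 57 / (72 × 1.018) = 3192.0 / 73.30 ≈ 43.5 mL/min
|14.2 − 43.5| = 29.3 mL/min

29 mL/min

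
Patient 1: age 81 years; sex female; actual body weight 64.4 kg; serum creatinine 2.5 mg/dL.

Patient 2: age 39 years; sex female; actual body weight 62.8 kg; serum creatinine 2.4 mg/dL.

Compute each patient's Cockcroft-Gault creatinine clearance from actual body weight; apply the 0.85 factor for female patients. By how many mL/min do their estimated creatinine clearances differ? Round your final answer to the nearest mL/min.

Patient 1: CrCl = (140 − 81) × 64.4 / (72 × 2.5) × 0.85 = 3799.6 / 180.00 × 0.85 ≈ 17.9 mL/min
Patient 2: CrCl = (140 − 39) × 62.8 / (72 × 2.4) × 0.85 = 6342.8 / 172.80 × 0.85 ≈ 31.2 mL/min
|17.9 − 31.2| = 13.3 mL/min

13 mL/min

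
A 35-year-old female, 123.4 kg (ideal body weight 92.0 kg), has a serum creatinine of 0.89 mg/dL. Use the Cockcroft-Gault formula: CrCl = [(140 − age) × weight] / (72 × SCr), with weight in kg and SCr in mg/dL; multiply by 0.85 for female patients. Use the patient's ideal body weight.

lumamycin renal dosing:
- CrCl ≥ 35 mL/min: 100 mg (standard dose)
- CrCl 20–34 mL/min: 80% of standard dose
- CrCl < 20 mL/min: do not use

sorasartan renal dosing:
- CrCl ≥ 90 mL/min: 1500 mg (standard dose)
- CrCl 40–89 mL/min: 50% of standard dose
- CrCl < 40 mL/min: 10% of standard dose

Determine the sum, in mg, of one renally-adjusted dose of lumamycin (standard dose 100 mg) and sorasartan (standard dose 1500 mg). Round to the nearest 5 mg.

CrCl = (140 − 35) × 92 / (72 × 0.89) × 0.85 = 9660.0 / 64.08 × 0.85 ≈ 128.1 mL/min
CrCl ≈ 128 mL/min.
lumamycin: ≥ 35 mL/min → 100% of 100 mg = 100 mg.
sorasartan: ≥ 90 mL/min → 100% of 1500 mg = 1500 mg.
Total = 100 + 1500 = 1600 mg.

1600 mg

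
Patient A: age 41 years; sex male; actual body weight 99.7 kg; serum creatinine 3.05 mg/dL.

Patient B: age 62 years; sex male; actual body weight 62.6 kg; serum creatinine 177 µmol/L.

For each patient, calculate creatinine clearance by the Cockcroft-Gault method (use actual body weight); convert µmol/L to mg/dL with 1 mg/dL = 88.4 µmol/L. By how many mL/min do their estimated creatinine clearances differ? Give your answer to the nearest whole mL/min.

11 mL/min

Patient A: CrCl = (140 − 41) × 99.7 / (72 × 3.05) = 9870.3 / 219.60 ≈ 44.9 mL/min
Patient B: SCr = 177 / 88.4 = 2.002 mg/dL
Patient B: CrCl = (140 − 62) × 62.6 / (72 × 2.002) = 4882.8 / 144.14 ≈ 33.9 mL/min
|44.9 − 33.9| = 11.0 mL/min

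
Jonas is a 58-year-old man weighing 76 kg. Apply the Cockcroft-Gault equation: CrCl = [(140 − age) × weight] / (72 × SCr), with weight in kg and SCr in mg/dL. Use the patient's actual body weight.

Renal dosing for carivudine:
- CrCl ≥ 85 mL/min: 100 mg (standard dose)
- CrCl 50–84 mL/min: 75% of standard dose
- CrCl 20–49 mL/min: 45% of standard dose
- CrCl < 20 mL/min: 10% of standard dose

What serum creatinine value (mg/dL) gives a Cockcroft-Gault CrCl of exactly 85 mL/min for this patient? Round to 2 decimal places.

Standard dose requires CrCl ≥ 85 mL/min.
Set (140 − 58) × 76 / (72 × SCr) = 85
SCr = (140 − 58) × 76 / (72 × 85) = 1.018 mg/dL

1.02 mg/dL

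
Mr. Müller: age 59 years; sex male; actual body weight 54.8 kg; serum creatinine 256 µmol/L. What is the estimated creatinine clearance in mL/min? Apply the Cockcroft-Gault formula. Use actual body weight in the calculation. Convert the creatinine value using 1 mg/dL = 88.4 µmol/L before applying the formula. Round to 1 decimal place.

21.3 mL/min

SCr = 256 / 88.4 = 2.896 mg/dL
CrCl = (140 − 59) × 54.8 / (72 × 2.896) = 4438.8 / 208.51 ≈ 21.3 mL/min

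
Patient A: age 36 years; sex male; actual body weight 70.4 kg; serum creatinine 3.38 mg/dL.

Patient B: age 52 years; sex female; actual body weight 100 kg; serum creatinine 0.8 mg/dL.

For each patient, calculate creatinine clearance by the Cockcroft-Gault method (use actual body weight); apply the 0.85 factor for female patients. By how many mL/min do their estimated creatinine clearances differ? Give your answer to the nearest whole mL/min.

Patient A: CrCl = (140 − 36) × 70.4 / (72 × 3.38) = 7321.6 / 243.36 ≈ 30.1 mL/min
Patient B: CrCl = (140 − 52) × 100 / (72 × 0.8) × 0.85 = 8800.0 / 57.60 × 0.85 ≈ 129.9 mL/min
|30.1 − 129.9| = 99.8 mL/min

100 mL/min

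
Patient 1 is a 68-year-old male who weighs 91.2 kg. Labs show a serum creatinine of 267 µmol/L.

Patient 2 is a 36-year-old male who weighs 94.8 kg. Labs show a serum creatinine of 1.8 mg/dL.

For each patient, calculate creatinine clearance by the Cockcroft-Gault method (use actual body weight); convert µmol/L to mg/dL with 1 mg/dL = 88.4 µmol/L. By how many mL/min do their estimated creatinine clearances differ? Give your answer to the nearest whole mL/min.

Patient 1: SCr = 267 / 88.4 = 3.02 mg/dL
Patient 1: CrCl = (140 − 68) × 91.2 / (72 × 3.02) = 6566.4 / 217.44 ≈ 30.2 mL/min
Patient 2: CrCl = (140 − 36) × 94.8 / (72 × 1.8) = 9859.2 / 129.60 ≈ 76.1 mL/min
|30.2 − 76.1| = 45.9 mL/min

46 mL/min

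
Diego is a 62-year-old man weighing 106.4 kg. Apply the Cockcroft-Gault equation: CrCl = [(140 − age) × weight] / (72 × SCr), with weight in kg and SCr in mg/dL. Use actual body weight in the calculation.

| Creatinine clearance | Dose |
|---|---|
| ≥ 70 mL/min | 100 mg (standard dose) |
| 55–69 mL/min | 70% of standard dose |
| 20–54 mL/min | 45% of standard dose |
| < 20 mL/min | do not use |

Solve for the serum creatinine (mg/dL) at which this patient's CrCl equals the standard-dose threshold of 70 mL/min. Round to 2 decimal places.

Standard dose requires CrCl ≥ 70 mL/min.
Set (140 − 62) × 106.4 / (72 × SCr) = 70
SCr = (140 − 62) × 106.4 / (72 × 70) = 1.647 mg/dL

1.65 mg/dL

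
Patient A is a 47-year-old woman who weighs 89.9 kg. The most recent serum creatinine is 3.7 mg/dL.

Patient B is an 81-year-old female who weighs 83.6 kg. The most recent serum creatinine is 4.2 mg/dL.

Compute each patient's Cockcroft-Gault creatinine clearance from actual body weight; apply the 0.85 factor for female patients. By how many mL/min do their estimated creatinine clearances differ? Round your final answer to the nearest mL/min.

13 mL/min

Patient A: CrCl = (140 − 47) × 89.9 / (72 × 3.7) × 0.85 = 8360.7 / 266.40 × 0.85 ≈ 26.7 mL/min
Patient B: CrCl = (140 − 81) × 83.6 / (72 × 4.2) × 0.85 = 4932.4 / 302.40 × 0.85 ≈ 13.9 mL/min
|26.7 − 13.9| = 12.8 mL/min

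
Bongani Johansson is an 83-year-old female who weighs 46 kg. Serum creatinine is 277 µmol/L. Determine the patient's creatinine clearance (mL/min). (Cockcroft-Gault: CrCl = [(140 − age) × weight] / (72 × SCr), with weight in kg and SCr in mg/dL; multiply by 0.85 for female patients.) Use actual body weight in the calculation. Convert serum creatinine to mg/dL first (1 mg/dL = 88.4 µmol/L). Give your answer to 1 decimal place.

SCr = 277 / 88.4 = 3.133 mg/dL
CrCl = (140 − 83) × 46 / (72 × 3.133) × 0.85 = 2622.0 / 225.58 × 0.85 ≈ 9.9 mL/min

9.9 mL/min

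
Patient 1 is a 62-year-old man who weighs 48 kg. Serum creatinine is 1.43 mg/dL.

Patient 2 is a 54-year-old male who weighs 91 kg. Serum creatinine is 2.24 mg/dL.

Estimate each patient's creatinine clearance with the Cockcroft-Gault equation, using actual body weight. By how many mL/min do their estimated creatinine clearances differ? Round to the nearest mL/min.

Patient 1: CrCl = (140 − 62) × 48 / (72 × 1.43) = 3744.0 / 102.96 ≈ 36.4 mL/min
Patient 2: CrCl = (140 − 54) × 91 / (72 × 2.24) = 7826.0 / 161.28 ≈ 48.5 mL/min
|36.4 − 48.5| = 12.1 mL/min

12 mL/min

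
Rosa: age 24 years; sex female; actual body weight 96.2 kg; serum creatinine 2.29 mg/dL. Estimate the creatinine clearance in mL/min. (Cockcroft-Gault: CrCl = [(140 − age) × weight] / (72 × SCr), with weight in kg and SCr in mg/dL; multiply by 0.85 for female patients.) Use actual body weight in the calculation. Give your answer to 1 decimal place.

57.5 mL/min

CrCl = (140 − 24) × 96.2 / (72 × 2.29) × 0.85 = 11159.2 / 164.88 × 0.85 ≈ 57.5 mL/min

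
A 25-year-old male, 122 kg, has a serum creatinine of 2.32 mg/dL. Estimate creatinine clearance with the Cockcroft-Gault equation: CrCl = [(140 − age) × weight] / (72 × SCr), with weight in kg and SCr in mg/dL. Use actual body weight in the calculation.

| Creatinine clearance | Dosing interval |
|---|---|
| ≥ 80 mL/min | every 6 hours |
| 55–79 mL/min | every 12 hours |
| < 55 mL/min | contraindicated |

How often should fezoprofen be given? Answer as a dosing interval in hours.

every 6 hours

CrCl = (140 − 25) × 122 / (72 × 2.32) = 14030.0 / 167.04 ≈ 84.0 mL/min
CrCl ≈ 84 mL/min → bracket ≥ 80 mL/min → every 6 hours.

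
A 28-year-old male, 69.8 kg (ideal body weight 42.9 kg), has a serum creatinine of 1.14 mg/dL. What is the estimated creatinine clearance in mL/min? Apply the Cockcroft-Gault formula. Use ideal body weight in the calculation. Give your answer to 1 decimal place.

CrCl = (140 − 28) × 42.9 / (72 × 1.14) = 4804.8 / 82.08 ≈ 58.5 mL/min

58.5 mL/min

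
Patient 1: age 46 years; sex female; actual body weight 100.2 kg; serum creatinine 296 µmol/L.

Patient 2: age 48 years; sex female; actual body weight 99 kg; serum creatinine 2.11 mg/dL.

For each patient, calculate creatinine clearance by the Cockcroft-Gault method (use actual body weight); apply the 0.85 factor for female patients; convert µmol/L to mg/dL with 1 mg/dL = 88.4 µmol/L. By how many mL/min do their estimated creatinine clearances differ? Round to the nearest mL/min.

Patient 1: SCr = 296 / 88.4 = 3.348 mg/dL
Patient 1: CrCl = (140 − 46) × 100.2 / (72 × 3.348) × 0.85 = 9418.8 / 241.06 × 0.85 ≈ 33.2 mL/min
Patient 2: CrCl = (140 − 48) × 99 / (72 × 2.11) × 0.85 = 9108.0 / 151.92 × 0.85 ≈ 51.0 mL/min
|33.2 − 51.0| = 17.8 mL/min

18 mL/min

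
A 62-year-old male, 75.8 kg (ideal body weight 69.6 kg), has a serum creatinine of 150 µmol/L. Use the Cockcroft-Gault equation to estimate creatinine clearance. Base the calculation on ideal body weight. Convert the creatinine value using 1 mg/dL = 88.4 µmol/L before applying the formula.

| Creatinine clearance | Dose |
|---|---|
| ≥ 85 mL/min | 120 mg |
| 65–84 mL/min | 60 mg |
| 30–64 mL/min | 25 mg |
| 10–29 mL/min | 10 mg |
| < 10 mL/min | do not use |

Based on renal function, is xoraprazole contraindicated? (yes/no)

SCr = 150 / 88.4 = 1.697 mg/dL
CrCl = (140 − 62) × 69.6 / (72 × 1.697) = 5428.8 / 122.18 ≈ 44.4 mL/min
CrCl ≈ 44 mL/min, which is ≥ 10 mL/min.

no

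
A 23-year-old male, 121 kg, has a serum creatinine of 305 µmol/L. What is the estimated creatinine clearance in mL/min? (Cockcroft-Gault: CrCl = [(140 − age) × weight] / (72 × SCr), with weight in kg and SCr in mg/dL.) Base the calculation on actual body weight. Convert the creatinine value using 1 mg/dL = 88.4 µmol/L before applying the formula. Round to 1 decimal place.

SCr = 305 / 88.4 = 3.45 mg/dL
CrCl = (140 − 23) × 121 / (72 × 3.45) = 14157.0 / 248.40 ≈ 57.0 mL/min

57.0 mL/min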